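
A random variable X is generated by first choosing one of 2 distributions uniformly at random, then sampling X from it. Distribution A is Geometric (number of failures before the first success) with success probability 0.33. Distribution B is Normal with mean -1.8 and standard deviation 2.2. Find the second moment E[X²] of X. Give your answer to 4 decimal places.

For each component E[X²] = Var + (mean)², giving A: 10.2746; B: 8.08.
Overall E[X²] = 0.5·10.2746 + 0.5·8.08 = 9.17728.

9.1773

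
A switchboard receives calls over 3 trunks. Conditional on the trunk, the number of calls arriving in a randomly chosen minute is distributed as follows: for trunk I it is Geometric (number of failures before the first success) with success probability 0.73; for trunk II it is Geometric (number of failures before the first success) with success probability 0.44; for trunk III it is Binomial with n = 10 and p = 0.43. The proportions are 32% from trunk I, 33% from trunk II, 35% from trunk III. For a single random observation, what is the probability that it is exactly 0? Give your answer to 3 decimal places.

Conditional on each trunk, P(X = 0): I: 0.73; II: 0.44; III: 0.00362033.
By total probability, P(X = 0) = 0.32·0.73 + 0.33·0.44 + 0.35·0.00362033 = 0.380067.

0.380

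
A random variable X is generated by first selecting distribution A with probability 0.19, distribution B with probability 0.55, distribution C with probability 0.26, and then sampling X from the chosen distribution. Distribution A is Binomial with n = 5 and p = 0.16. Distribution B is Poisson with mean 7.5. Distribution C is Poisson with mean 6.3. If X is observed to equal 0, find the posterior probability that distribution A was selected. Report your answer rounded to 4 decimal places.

0.9903

Likelihoods P(X=0 | ·): A: 0.418212; B: 0.000553084; C: 0.0018363.
Posterior ∝ prior × likelihood. Numerator for A: 0.19·0.418212 = 0.0794603.
Normalizing constant: 0.19·0.418212 + 0.55·0.000553084 + 0.26·0.0018363 = 0.0802419.
P(A | observation) = 0.0794603 / 0.0802419 = 0.990259.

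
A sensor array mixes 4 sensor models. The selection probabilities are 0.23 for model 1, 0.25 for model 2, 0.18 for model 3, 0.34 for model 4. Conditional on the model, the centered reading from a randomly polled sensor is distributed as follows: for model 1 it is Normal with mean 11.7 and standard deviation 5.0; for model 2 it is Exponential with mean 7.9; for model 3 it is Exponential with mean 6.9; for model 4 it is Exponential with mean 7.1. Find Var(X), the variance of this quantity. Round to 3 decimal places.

50.602

Per component, 1: μ=11.7, E[X²]=161.89; 2: μ=7.9, E[X²]=124.82; 3: μ=6.9, E[X²]=95.22; 4: μ=7.1, E[X²]=100.82.
E[X] = 0.23·11.7 + 0.25·7.9 + 0.18·6.9 + 0.34·7.1 = 8.322.
E[X²] = 0.23·161.89 + 0.25·124.82 + 0.18·95.22 + 0.34·100.82 = 119.858.
Var(X) = E[X²] − (E[X])² = 119.858 − 69.2557 = 50.6024.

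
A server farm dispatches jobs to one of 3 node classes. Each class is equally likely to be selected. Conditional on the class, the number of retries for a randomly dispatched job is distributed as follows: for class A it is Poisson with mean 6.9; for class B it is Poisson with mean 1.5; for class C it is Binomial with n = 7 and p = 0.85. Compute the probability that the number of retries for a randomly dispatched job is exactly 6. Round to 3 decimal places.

Conditional on each class, P(X = 6): A: 0.151053; B: 0.00352999; C: 0.396007.
By total probability, P(X = 6) = 0.333333·0.151053 + 0.333333·0.00352999 + 0.333333·0.396007 = 0.18353.

0.184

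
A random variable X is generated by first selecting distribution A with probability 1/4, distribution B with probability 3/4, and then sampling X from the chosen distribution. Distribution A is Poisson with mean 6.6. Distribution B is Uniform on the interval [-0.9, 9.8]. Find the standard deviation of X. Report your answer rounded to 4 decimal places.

Per component, A: μ=6.6, E[X²]=50.16; B: μ=4.45, E[X²]=29.3433.
E[X] = 0.25·6.6 + 0.75·4.45 = 4.9875.
E[X²] = 0.25·50.16 + 0.75·29.3433 = 34.5475.
Var(X) = E[X²] − (E[X])² = 34.5475 − 24.8752 = 9.67234.
SD(X) = √9.67234 = 3.11004.

3.1100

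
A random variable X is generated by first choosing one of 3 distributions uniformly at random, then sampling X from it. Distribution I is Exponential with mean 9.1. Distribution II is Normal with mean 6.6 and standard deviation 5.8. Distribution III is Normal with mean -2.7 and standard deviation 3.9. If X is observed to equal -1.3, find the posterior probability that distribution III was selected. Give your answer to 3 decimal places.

0.779

Likelihoods f(-1.3 | ·): I: 0; II: 0.0272034; III: 0.0959099.
Posterior ∝ prior × likelihood. Numerator for III: 0.333333·0.0959099 = 0.03197.
Normalizing constant: 0.333333·0 + 0.333333·0.0272034 + 0.333333·0.0959099 = 0.0410378.
P(III | observation) = 0.03197 / 0.0410378 = 0.779037.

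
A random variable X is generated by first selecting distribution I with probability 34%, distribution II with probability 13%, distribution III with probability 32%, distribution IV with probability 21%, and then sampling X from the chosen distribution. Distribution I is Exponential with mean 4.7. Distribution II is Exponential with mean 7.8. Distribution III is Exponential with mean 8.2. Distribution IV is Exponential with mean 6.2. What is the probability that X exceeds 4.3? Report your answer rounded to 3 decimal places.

0.505

Conditional on each component, P(X > 4.3): I: 0.400559; II: 0.576211; III: 0.591916; IV: 0.499799.
By total probability, P(X > 4.3) = 0.34·0.400559 + 0.13·0.576211 + 0.32·0.591916 + 0.21·0.499799 = 0.505469.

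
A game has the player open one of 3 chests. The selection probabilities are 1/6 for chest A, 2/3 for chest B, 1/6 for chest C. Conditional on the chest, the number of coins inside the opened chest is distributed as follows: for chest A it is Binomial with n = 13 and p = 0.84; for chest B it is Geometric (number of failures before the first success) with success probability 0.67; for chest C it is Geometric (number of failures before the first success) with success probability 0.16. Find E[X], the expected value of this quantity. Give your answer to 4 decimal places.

3.0234

Component means — A: 10.92; B: 0.492537; C: 5.25.
E[X] = 0.166667·10.92 + 0.666667·0.492537 + 0.166667·5.25 = 3.02336.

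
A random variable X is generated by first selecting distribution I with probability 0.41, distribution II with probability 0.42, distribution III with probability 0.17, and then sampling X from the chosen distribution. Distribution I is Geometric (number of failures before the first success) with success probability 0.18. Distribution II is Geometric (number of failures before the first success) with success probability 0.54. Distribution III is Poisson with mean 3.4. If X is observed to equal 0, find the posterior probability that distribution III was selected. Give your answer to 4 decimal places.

0.0185

Likelihoods P(X=0 | ·): I: 0.18; II: 0.54; III: 0.0333733.
Posterior ∝ prior × likelihood. Numerator for III: 0.17·0.0333733 = 0.00567346.
Normalizing constant: 0.41·0.18 + 0.42·0.54 + 0.17·0.0333733 = 0.306273.
P(III | observation) = 0.00567346 / 0.306273 = 0.0185242.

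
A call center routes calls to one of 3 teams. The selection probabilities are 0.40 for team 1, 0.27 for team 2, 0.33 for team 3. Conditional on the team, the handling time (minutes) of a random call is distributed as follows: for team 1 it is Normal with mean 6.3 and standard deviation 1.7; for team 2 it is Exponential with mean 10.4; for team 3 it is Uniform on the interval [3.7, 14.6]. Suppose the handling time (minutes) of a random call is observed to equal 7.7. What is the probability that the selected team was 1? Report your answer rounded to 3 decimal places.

Likelihoods f(7.7 | ·): 1: 0.167183; 2: 0.0458587; 3: 0.0917431.
Posterior ∝ prior × likelihood. Numerator for 1: 0.4·0.167183 = 0.0668731.
Normalizing constant: 0.4·0.167183 + 0.27·0.0458587 + 0.33·0.0917431 = 0.10953.
P(1 | observation) = 0.0668731 / 0.10953 = 0.610545.

0.611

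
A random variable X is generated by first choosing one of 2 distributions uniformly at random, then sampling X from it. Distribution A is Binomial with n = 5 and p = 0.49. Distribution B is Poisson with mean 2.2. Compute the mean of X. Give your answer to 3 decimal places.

Component means — A: 2.45; B: 2.2.
E[X] = 0.5·2.45 + 0.5·2.2 = 2.325.

2.325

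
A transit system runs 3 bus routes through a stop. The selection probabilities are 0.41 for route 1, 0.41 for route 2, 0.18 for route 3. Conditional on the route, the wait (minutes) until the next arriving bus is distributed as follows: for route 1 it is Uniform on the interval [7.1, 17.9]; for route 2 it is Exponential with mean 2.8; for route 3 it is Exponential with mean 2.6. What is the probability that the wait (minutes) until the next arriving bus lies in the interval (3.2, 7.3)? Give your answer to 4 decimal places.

Conditional on each route, P(3.2 < X < 7.3): 1: 0.0185185; 2: 0.245162; 3: 0.231724.
By total probability, P(3.2 < X < 7.3) = 0.41·0.0185185 + 0.41·0.245162 + 0.18·0.231724 = 0.149819.

0.1498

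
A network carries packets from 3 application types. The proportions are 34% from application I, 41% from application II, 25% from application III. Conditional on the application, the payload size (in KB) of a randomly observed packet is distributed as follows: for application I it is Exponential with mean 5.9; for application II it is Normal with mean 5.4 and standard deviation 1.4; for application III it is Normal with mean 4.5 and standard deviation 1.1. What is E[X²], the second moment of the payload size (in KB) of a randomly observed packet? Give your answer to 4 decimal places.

41.7950

For each component E[X²] = Var + (mean)², giving I: 69.62; II: 31.12; III: 21.46.
Overall E[X²] = 0.34·69.62 + 0.41·31.12 + 0.25·21.46 = 41.795.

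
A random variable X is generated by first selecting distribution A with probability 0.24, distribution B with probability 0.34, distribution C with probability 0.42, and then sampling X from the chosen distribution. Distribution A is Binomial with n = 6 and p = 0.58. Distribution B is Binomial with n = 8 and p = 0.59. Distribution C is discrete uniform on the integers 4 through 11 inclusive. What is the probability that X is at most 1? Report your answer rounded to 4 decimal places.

0.0156

Conditional on each component, P(X ≤ 1): A: 0.0509696; B: 0.00999089; C: 0.
By total probability, P(X ≤ 1) = 0.24·0.0509696 + 0.34·0.00999089 + 0.42·0 = 0.0156296.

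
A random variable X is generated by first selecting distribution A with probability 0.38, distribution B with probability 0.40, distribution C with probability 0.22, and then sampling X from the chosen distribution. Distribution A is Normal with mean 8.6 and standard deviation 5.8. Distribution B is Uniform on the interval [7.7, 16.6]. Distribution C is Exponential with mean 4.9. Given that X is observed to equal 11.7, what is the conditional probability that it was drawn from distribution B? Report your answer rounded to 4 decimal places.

0.6266

Likelihoods f(11.7 | ·): A: 0.0596279; B: 0.11236; C: 0.018742.
Posterior ∝ prior × likelihood. Numerator for B: 0.4·0.11236 = 0.0449438.
Normalizing constant: 0.38·0.0596279 + 0.4·0.11236 + 0.22·0.018742 = 0.0717256.
P(B | observation) = 0.0449438 / 0.0717256 = 0.626607.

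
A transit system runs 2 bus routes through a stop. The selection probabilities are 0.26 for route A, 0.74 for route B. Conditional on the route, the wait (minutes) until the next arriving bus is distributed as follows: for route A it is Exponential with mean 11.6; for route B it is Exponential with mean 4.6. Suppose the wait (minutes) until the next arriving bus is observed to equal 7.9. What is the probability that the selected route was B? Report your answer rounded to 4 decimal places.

0.7180

Likelihoods f(7.9 | ·): A: 0.0436287; B: 0.0390291.
Posterior ∝ prior × likelihood. Numerator for B: 0.74·0.0390291 = 0.0288815.
Normalizing constant: 0.26·0.0436287 + 0.74·0.0390291 = 0.040225.
P(B | observation) = 0.0288815 / 0.040225 = 0.718.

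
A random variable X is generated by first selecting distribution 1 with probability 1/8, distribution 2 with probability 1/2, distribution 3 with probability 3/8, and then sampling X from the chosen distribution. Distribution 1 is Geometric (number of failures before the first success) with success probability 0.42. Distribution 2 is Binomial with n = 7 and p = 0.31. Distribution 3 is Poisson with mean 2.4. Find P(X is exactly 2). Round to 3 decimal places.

0.273

Conditional on each component, P(X = 2): 1: 0.141288; 2: 0.315637; 3: 0.261268.
By total probability, P(X = 2) = 0.125·0.141288 + 0.5·0.315637 + 0.375·0.261268 = 0.273455.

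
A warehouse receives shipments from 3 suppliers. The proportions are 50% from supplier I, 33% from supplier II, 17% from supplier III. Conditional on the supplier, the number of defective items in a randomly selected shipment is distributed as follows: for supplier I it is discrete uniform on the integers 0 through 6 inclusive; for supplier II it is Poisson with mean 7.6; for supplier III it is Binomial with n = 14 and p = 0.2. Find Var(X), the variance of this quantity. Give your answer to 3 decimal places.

9.676

Per component, I: μ=3, E[X²]=13; II: μ=7.6, E[X²]=65.36; III: μ=2.8, E[X²]=10.08.
E[X] = 0.5·3 + 0.33·7.6 + 0.17·2.8 = 4.484.
E[X²] = 0.5·13 + 0.33·65.36 + 0.17·10.08 = 29.7824.
Var(X) = E[X²] − (E[X])² = 29.7824 − 20.1063 = 9.67614.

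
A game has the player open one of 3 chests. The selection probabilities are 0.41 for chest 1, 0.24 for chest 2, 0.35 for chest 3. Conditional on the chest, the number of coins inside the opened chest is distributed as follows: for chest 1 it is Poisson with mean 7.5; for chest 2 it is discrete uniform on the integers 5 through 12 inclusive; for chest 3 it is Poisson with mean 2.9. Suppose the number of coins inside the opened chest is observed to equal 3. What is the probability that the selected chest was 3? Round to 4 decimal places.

Likelihoods P(X=3 | ·): 1: 0.0388887; 2: 0; 3: 0.22366.
Posterior ∝ prior × likelihood. Numerator for 3: 0.35·0.22366 = 0.0782811.
Normalizing constant: 0.41·0.0388887 + 0.24·0 + 0.35·0.22366 = 0.0942255.
P(3 | observation) = 0.0782811 / 0.0942255 = 0.830785.

0.8308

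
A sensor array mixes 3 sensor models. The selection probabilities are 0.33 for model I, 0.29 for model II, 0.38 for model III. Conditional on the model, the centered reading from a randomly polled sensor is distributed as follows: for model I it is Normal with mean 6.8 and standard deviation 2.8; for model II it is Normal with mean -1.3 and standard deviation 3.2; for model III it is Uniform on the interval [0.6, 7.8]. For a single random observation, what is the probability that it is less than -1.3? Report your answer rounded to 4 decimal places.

Conditional on each model, P(X < -1.3): I: 0.00190877; II: 0.5; III: 0.
By total probability, P(X < -1.3) = 0.33·0.00190877 + 0.29·0.5 + 0.38·0 = 0.14563.

0.1456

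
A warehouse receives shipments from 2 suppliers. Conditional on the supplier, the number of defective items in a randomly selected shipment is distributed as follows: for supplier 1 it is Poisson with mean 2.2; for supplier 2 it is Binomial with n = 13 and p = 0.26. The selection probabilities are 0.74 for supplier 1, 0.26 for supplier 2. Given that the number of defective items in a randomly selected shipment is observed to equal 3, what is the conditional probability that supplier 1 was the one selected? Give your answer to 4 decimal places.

0.6934

Likelihoods P(X=3 | ·): 1: 0.196639; 2: 0.247516.
Posterior ∝ prior × likelihood. Numerator for 1: 0.74·0.196639 = 0.145513.
Normalizing constant: 0.74·0.196639 + 0.26·0.247516 = 0.209867.
P(1 | observation) = 0.145513 / 0.209867 = 0.693357.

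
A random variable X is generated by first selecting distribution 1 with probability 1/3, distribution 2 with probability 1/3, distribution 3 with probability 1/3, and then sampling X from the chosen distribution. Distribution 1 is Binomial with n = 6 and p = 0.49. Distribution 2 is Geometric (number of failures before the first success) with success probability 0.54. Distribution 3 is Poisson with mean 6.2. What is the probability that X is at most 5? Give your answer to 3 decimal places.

0.797

Conditional on each component, P(X ≤ 5): 1: 0.986159; 2: 0.990526; 3: 0.414113.
By total probability, P(X ≤ 5) = 0.333333·0.986159 + 0.333333·0.990526 + 0.333333·0.414113 = 0.796932.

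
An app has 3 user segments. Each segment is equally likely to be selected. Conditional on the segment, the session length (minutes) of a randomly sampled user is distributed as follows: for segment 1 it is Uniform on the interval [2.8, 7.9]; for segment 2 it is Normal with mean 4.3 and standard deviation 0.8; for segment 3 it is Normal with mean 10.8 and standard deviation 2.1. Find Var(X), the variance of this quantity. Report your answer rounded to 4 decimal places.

10.5231

Per component, 1: μ=5.35, E[X²]=30.79; 2: μ=4.3, E[X²]=19.13; 3: μ=10.8, E[X²]=121.05.
E[X] = 0.333333·5.35 + 0.333333·4.3 + 0.333333·10.8 = 6.81667.
E[X²] = 0.333333·30.79 + 0.333333·19.13 + 0.333333·121.05 = 56.99.
Var(X) = E[X²] − (E[X])² = 56.99 − 46.4669 = 10.5231.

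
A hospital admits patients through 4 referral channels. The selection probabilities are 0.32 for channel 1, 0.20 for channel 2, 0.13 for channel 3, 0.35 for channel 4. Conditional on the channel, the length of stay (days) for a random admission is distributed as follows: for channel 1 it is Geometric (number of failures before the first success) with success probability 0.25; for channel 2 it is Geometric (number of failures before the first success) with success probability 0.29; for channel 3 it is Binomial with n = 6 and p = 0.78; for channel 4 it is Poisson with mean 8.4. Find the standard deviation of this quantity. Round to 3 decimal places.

Per component, 1: μ=3, E[X²]=21; 2: μ=2.44828, E[X²]=14.4364; 3: μ=4.68, E[X²]=22.932; 4: μ=8.4, E[X²]=78.96.
E[X] = 0.32·3 + 0.2·2.44828 + 0.13·4.68 + 0.35·8.4 = 4.99806.
E[X²] = 0.32·21 + 0.2·14.4364 + 0.13·22.932 + 0.35·78.96 = 40.2244.
Var(X) = E[X²] − (E[X])² = 40.2244 − 24.9806 = 15.2439.
SD(X) = √15.2439 = 3.90434.

3.904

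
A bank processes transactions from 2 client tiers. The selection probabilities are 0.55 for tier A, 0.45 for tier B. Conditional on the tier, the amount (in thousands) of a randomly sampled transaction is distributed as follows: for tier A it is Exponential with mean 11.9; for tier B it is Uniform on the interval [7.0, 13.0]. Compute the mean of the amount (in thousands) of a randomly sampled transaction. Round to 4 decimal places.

11.0450

Component means — A: 11.9; B: 10.
E[X] = 0.55·11.9 + 0.45·10 = 11.045.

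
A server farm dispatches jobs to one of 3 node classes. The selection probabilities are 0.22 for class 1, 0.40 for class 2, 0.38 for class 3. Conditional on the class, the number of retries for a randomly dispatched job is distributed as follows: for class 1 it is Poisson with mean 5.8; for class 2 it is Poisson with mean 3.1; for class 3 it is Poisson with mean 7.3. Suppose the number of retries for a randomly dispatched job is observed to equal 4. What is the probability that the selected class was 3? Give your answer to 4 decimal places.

Likelihoods P(X=4 | ·): 1: 0.142755; 2: 0.17335; 3: 0.0799338.
Posterior ∝ prior × likelihood. Numerator for 3: 0.38·0.0799338 = 0.0303748.
Normalizing constant: 0.22·0.142755 + 0.4·0.17335 + 0.38·0.0799338 = 0.131121.
P(3 | observation) = 0.0303748 / 0.131121 = 0.231655.

0.2317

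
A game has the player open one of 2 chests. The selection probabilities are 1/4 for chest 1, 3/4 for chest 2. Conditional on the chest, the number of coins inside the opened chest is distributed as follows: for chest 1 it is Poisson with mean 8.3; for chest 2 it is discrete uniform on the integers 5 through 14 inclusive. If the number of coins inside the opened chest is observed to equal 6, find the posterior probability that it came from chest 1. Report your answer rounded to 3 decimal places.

Likelihoods P(X=6 | ·): 1: 0.112847; 2: 0.1.
Posterior ∝ prior × likelihood. Numerator for 1: 0.25·0.112847 = 0.0282119.
Normalizing constant: 0.25·0.112847 + 0.75·0.1 = 0.103212.
P(1 | observation) = 0.0282119 / 0.103212 = 0.273339.

0.273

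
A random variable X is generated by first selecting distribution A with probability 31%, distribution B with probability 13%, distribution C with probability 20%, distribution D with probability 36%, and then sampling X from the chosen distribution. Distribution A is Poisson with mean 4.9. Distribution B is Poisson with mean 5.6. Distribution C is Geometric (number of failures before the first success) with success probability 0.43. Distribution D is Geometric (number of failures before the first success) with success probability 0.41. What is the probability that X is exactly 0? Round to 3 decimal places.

0.236

Conditional on each component, P(X = 0): A: 0.00744658; B: 0.00369786; C: 0.43; D: 0.41.
By total probability, P(X = 0) = 0.31·0.00744658 + 0.13·0.00369786 + 0.2·0.43 + 0.36·0.41 = 0.236389.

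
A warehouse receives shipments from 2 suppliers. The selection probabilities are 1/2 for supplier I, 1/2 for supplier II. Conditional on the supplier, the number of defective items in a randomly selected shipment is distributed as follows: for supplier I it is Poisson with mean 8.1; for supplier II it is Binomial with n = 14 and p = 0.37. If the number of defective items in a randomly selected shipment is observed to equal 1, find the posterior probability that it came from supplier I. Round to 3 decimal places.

Likelihoods P(X=1 | ·): I: 0.00245867; II: 0.0127572.
Posterior ∝ prior × likelihood. Numerator for I: 0.5·0.00245867 = 0.00122933.
Normalizing constant: 0.5·0.00245867 + 0.5·0.0127572 = 0.00760796.
P(I | observation) = 0.00122933 / 0.00760796 = 0.161585.

0.162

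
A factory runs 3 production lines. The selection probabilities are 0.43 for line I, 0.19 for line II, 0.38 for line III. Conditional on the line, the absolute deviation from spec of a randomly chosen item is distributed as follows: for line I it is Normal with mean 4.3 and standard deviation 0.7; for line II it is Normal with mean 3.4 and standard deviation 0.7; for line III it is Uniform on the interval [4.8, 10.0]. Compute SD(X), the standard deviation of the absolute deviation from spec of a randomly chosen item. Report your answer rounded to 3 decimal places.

1.988

Per component, I: μ=4.3, E[X²]=18.98; II: μ=3.4, E[X²]=12.05; III: μ=7.4, E[X²]=57.0133.
E[X] = 0.43·4.3 + 0.19·3.4 + 0.38·7.4 = 5.307.
E[X²] = 0.43·18.98 + 0.19·12.05 + 0.38·57.0133 = 32.116.
Var(X) = E[X²] − (E[X])² = 32.116 − 28.1642 = 3.95172.
SD(X) = √3.95172 = 1.98789.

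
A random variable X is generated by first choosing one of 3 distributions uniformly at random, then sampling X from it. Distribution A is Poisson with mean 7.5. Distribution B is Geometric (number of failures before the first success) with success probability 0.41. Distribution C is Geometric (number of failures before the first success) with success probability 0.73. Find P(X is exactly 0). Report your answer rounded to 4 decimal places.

0.3802

Conditional on each component, P(X = 0): A: 0.000553084; B: 0.41; C: 0.73.
By total probability, P(X = 0) = 0.333333·0.000553084 + 0.333333·0.41 + 0.333333·0.73 = 0.380184.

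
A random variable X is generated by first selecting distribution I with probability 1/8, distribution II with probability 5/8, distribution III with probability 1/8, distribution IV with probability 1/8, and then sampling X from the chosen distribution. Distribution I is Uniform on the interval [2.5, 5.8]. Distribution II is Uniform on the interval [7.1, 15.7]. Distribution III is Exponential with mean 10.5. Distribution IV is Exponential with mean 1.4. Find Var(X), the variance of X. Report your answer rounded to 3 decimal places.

32.016

Per component, I: μ=4.15, E[X²]=18.13; II: μ=11.4, E[X²]=136.123; III: μ=10.5, E[X²]=220.5; IV: μ=1.4, E[X²]=3.92.
E[X] = 0.125·4.15 + 0.625·11.4 + 0.125·10.5 + 0.125·1.4 = 9.13125.
E[X²] = 0.125·18.13 + 0.625·136.123 + 0.125·220.5 + 0.125·3.92 = 115.396.
Var(X) = E[X²] − (E[X])² = 115.396 − 83.3797 = 32.0161.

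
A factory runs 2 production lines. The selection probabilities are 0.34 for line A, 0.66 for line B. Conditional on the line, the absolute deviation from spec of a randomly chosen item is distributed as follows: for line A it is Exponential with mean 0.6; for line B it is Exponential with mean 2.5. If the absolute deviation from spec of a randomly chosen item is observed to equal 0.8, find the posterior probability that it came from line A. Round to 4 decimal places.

0.4379

Likelihoods f(0.8 | ·): A: 0.439329; B: 0.29046.
Posterior ∝ prior × likelihood. Numerator for A: 0.34·0.439329 = 0.149372.
Normalizing constant: 0.34·0.439329 + 0.66·0.29046 = 0.341075.
P(A | observation) = 0.149372 / 0.341075 = 0.437944.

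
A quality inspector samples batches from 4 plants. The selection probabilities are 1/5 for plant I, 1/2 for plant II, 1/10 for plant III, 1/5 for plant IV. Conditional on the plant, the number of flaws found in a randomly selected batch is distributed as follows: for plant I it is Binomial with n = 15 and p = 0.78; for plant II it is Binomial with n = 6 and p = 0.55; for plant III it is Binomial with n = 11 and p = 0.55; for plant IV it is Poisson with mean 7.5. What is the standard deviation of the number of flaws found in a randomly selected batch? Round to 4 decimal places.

3.6897

Per component, I: μ=11.7, E[X²]=139.464; II: μ=3.3, E[X²]=12.375; III: μ=6.05, E[X²]=39.325; IV: μ=7.5, E[X²]=63.75.
E[X] = 0.2·11.7 + 0.5·3.3 + 0.1·6.05 + 0.2·7.5 = 6.095.
E[X²] = 0.2·139.464 + 0.5·12.375 + 0.1·39.325 + 0.2·63.75 = 50.7628.
Var(X) = E[X²] − (E[X])² = 50.7628 − 37.149 = 13.6138.
SD(X) = √13.6138 = 3.68968.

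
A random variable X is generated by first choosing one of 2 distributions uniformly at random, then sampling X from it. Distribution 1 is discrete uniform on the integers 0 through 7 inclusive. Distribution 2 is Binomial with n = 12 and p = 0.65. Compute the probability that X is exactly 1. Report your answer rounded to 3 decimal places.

0.063

Conditional on each component, P(X = 1): 1: 0.125; 2: 7.53083e-05.
By total probability, P(X = 1) = 0.5·0.125 + 0.5·7.53083e-05 = 0.0625377.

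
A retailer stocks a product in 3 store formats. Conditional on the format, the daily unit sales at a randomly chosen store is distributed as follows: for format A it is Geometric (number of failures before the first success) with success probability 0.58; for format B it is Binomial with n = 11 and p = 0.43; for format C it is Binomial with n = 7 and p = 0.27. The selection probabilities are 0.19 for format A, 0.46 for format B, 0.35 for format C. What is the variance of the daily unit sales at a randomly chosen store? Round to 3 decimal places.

4.752

Per component, A: μ=0.724138, E[X²]=1.77289; B: μ=4.73, E[X²]=25.069; C: μ=1.89, E[X²]=4.9518.
E[X] = 0.19·0.724138 + 0.46·4.73 + 0.35·1.89 = 2.97489.
E[X²] = 0.19·1.77289 + 0.46·25.069 + 0.35·4.9518 = 13.6017.
Var(X) = E[X²] − (E[X])² = 13.6017 − 8.84995 = 4.75177.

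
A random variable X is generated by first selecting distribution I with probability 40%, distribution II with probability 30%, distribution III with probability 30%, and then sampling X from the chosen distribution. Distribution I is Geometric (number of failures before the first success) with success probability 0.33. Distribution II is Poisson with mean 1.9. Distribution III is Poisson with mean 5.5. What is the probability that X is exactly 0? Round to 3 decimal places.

0.178

Conditional on each component, P(X = 0): I: 0.33; II: 0.149569; III: 0.00408677.
By total probability, P(X = 0) = 0.4·0.33 + 0.3·0.149569 + 0.3·0.00408677 = 0.178097.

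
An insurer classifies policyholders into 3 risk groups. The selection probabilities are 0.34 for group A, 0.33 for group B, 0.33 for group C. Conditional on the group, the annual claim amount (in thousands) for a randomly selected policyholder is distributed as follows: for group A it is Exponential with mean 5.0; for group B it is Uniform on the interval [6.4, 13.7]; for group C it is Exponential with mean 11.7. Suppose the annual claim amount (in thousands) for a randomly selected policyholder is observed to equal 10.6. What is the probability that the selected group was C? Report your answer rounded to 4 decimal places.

0.1760

Likelihoods f(10.6 | ·): A: 0.0240063; B: 0.136986; C: 0.0345423.
Posterior ∝ prior × likelihood. Numerator for C: 0.33·0.0345423 = 0.0113989.
Normalizing constant: 0.34·0.0240063 + 0.33·0.136986 + 0.33·0.0345423 = 0.0647666.
P(C | observation) = 0.0113989 / 0.0647666 = 0.176.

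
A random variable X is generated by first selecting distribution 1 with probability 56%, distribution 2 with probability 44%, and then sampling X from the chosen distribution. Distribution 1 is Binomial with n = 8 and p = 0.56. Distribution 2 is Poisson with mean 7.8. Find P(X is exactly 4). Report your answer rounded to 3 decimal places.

Conditional on each component, P(X = 4): 1: 0.258024; 2: 0.0631932.
By total probability, P(X = 4) = 0.56·0.258024 + 0.44·0.0631932 = 0.172299.

0.172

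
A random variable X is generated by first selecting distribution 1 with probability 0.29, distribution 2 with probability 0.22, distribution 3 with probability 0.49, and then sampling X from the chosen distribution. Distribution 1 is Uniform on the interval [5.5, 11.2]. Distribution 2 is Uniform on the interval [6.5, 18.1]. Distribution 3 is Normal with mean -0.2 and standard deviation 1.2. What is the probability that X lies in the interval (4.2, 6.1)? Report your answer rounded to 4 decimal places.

Conditional on each component, P(4.2 < X < 6.1): 1: 0.105263; 2: 0; 3: 0.00012279.
By total probability, P(4.2 < X < 6.1) = 0.29·0.105263 + 0.22·0 + 0.49·0.00012279 = 0.0305865.

0.0306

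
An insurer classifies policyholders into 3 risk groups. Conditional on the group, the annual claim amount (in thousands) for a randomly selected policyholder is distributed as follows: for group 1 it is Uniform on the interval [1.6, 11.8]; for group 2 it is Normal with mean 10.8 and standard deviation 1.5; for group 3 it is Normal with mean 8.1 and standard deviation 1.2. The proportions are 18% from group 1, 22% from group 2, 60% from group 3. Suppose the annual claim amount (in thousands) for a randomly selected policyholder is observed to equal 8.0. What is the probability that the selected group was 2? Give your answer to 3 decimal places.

0.045

Likelihoods f(8.0 | ·): 1: 0.0980392; 2: 0.0465781; 3: 0.3313.
Posterior ∝ prior × likelihood. Numerator for 2: 0.22·0.0465781 = 0.0102472.
Normalizing constant: 0.18·0.0980392 + 0.22·0.0465781 + 0.6·0.3313 = 0.226674.
P(2 | observation) = 0.0102472 / 0.226674 = 0.0452067.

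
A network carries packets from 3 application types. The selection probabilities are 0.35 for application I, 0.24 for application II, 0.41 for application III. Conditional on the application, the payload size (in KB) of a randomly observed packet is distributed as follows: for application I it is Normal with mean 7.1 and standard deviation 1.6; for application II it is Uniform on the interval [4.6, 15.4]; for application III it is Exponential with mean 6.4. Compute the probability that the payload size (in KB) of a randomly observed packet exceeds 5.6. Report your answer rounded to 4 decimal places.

0.6777

Conditional on each application, P(X > 5.6): I: 0.825749; II: 0.907407; III: 0.416862.
By total probability, P(X > 5.6) = 0.35·0.825749 + 0.24·0.907407 + 0.41·0.416862 = 0.677703.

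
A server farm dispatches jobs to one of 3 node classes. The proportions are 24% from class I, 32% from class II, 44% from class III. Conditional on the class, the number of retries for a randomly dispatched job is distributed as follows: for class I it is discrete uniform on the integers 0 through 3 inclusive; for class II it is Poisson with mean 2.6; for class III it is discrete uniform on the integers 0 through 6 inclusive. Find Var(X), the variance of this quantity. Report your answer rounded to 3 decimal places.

Per component, I: μ=1.5, E[X²]=3.5; II: μ=2.6, E[X²]=9.36; III: μ=3, E[X²]=13.
E[X] = 0.24·1.5 + 0.32·2.6 + 0.44·3 = 2.512.
E[X²] = 0.24·3.5 + 0.32·9.36 + 0.44·13 = 9.5552.
Var(X) = E[X²] − (E[X])² = 9.5552 − 6.31014 = 3.24506.

3.245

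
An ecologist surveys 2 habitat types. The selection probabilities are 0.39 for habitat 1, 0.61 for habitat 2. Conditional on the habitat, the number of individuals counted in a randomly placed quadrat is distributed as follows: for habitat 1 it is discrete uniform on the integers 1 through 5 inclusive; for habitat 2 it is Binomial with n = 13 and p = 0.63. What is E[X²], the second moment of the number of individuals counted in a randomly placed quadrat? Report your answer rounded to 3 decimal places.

47.055

For each component E[X²] = Var + (mean)², giving 1: 11; 2: 70.1064.
Overall E[X²] = 0.39·11 + 0.61·70.1064 = 47.0549.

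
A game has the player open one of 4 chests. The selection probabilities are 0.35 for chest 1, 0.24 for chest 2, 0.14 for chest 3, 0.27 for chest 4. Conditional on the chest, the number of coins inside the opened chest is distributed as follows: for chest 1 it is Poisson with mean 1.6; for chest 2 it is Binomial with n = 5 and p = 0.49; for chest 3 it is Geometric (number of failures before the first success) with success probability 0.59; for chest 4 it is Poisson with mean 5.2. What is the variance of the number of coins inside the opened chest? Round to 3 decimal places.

Per component, 1: μ=1.6, E[X²]=4.16; 2: μ=2.45, E[X²]=7.252; 3: μ=0.694915, E[X²]=1.66073; 4: μ=5.2, E[X²]=32.24.
E[X] = 0.35·1.6 + 0.24·2.45 + 0.14·0.694915 + 0.27·5.2 = 2.64929.
E[X²] = 0.35·4.16 + 0.24·7.252 + 0.14·1.66073 + 0.27·32.24 = 12.1338.
Var(X) = E[X²] − (E[X])² = 12.1338 − 7.01873 = 5.11505.

5.115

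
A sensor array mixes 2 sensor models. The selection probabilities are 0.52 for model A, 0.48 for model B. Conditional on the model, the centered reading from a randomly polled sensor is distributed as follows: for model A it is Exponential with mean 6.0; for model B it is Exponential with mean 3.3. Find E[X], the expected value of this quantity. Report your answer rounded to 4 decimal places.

Component means — A: 6; B: 3.3.
E[X] = 0.52·6 + 0.48·3.3 = 4.704.

4.7040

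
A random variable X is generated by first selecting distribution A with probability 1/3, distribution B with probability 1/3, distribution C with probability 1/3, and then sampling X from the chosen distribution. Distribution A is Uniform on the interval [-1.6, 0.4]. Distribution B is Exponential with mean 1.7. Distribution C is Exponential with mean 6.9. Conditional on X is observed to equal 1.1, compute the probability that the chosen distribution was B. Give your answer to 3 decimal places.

Likelihoods f(1.1 | ·): A: 0; B: 0.30799; C: 0.123571.
Posterior ∝ prior × likelihood. Numerator for B: 0.333333·0.30799 = 0.102663.
Normalizing constant: 0.333333·0 + 0.333333·0.30799 + 0.333333·0.123571 = 0.143854.
P(B | observation) = 0.102663 / 0.143854 = 0.713666.

0.714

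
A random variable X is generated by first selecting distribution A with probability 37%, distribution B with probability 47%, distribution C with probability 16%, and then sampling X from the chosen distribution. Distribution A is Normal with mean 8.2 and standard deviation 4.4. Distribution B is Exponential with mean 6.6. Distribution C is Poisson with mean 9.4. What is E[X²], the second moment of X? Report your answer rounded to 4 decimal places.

88.6300

For each component E[X²] = Var + (mean)², giving A: 86.6; B: 87.12; C: 97.76.
Overall E[X²] = 0.37·86.6 + 0.47·87.12 + 0.16·97.76 = 88.63.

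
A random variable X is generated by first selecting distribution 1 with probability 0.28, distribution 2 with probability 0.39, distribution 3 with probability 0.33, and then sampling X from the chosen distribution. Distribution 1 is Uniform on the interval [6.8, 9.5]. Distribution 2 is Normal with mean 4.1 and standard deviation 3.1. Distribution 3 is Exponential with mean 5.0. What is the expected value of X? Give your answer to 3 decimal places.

5.531

Component means — 1: 8.15; 2: 4.1; 3: 5.
E[X] = 0.28·8.15 + 0.39·4.1 + 0.33·5 = 5.531.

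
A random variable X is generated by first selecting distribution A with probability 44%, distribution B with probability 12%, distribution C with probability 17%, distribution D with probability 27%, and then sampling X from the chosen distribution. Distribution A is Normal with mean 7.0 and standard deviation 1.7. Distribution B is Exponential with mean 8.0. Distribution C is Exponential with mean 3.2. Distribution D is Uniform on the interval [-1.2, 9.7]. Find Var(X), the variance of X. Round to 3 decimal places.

Per component, A: μ=7, E[X²]=51.89; B: μ=8, E[X²]=128; C: μ=3.2, E[X²]=20.48; D: μ=4.25, E[X²]=27.9633.
E[X] = 0.44·7 + 0.12·8 + 0.17·3.2 + 0.27·4.25 = 5.7315.
E[X²] = 0.44·51.89 + 0.12·128 + 0.17·20.48 + 0.27·27.9633 = 49.2233.
Var(X) = E[X²] − (E[X])² = 49.2233 − 32.8501 = 16.3732.

16.373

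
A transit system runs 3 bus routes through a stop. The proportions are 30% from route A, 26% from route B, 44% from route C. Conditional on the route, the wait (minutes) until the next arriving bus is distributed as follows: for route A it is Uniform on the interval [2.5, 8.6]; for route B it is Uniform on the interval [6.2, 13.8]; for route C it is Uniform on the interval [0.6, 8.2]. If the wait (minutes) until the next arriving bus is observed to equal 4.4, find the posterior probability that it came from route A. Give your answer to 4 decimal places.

Likelihoods f(4.4 | ·): A: 0.163934; B: 0; C: 0.131579.
Posterior ∝ prior × likelihood. Numerator for A: 0.3·0.163934 = 0.0491803.
Normalizing constant: 0.3·0.163934 + 0.26·0 + 0.44·0.131579 = 0.107075.
P(A | observation) = 0.0491803 / 0.107075 = 0.459307.

0.4593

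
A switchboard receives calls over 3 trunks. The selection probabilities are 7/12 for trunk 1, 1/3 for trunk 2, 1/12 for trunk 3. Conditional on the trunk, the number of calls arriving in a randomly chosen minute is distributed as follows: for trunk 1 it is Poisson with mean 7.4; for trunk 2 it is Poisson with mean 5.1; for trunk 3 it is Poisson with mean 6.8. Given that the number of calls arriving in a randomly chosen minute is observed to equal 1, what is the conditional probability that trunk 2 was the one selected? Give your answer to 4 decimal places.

Likelihoods P(X=1 | ·): 1: 0.00452327; 2: 0.0310934; 3: 0.00757367.
Posterior ∝ prior × likelihood. Numerator for 2: 0.333333·0.0310934 = 0.0103645.
Normalizing constant: 0.583333·0.00452327 + 0.333333·0.0310934 + 0.0833333·0.00757367 = 0.0136342.
P(2 | observation) = 0.0103645 / 0.0136342 = 0.760183.

0.7602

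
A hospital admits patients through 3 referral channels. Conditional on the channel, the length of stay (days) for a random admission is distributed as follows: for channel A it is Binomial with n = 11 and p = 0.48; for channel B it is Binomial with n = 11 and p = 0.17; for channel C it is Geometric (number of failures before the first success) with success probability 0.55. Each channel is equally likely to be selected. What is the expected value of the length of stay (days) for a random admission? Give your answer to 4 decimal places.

2.6561

Component means — A: 5.28; B: 1.87; C: 0.818182.
E[X] = 0.333333·5.28 + 0.333333·1.87 + 0.333333·0.818182 = 2.65606.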